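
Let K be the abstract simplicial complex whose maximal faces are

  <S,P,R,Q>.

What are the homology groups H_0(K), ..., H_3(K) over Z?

We work with the vertex ordering P < Q < R < S. The simplices of K, each written with vertices in increasing order, are:

  0-simplices (4): P, Q, R, S
  1-simplices (6): PQ, PR, PS, QR, QS, RS
  2-simplices (4): PQR, PQS, PRS, QRS
  3-simplices (1): PQRS

so the chain groups are C_0 ≅ Z^4, C_1 ≅ Z^6, C_2 ≅ Z^4, C_3 ≅ Z^1.

∂_1: C_1 → C_0 sends each edge [p,q] (with p < q) to q − p. For instance
  ∂PR = R − P.
The resulting 4×6 matrix has rank 3, and its Smith normal form has invariant factors (1,1,1).

∂_2: C_2 → C_1 maps a triangle to the signed sum of its edges. For instance
  ∂PQS = QS − PS + PQ,
  ∂PQR = QR − PR + PQ.
As a 6×4 matrix over Z this has rank 3, with invariant factors (1,1,1).

The boundary map ∂_3: C_3 → C_2 sends each 3-simplex σ to the alternating sum Σ_i (−1)^i (σ with its i-th vertex removed). For instance
  ∂PQRS = QRS − PRS + PQS − PQR.
The 4×1 boundary matrix has rank 1 and Smith normal form diag(1).

Reading off H_k = ker ∂_k / im ∂_{k+1}:

  H_0: rank C_0 − rank ∂_1 = 4 − 3 = 1, and the invariant factors of ∂_1 are all 1, so H_0 ≅ Z.
  H_1: rank ker ∂_1 − rank ∂_2 = (6 − 3) − 3 = 0, and the invariant factors of ∂_2 are all 1, so H_1 ≅ 0.
  H_2: rank ker ∂_2 − rank ∂_3 = (4 − 3) − 1 = 0, and the invariant factors of ∂_3 are all 1, so H_2 ≅ 0.
  H_3: rank ker ∂_3 − rank ∂_4 = (1 − 1) − 0 = 0, and there is no ∂_4, so H_3 ≅ 0.

As a check, the Euler characteristic is 4 − 6 + 4 − 1 = 1, which agrees with 1 − 0 + 0 − 0 = 1.

H_0 = Z,  H_1 = 0,  H_2 = 0,  H_3 = 0.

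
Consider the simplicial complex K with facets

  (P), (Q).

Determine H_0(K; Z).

H_0 ≅ Z^2.

We work with the vertex ordering P < Q. The simplices of K, each written with vertices in increasing order, are:

  0-simplices (2): P, Q

giving chain groups C_0 ≅ Z^2.

From H_k ≅ ker(∂_k) / im(∂_{k+1}) we obtain:

  H_0: rank C_0 − rank ∂_1 = 2 − 0 = 2, and there is no ∂_1, so H_0 = Z^2.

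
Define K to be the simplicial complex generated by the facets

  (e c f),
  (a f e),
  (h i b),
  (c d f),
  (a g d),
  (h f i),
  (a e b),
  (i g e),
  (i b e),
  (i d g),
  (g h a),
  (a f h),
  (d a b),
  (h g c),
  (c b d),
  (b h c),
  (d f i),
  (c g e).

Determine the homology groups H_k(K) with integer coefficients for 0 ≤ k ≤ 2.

We work with the vertex ordering a < b < c < d < e < f < g < h < i. The simplices of K, each written with vertices in increasing order, are:

  0-simplices (9): a, b, c, d, e, f, g, h, i
  1-simplices (27): ab, ad, ae, af, ag, ah, bc, bd, be, bh, bi, cd, ce, cf, cg, ch, df, dg, di, ef, eg, ei, fh, fi, gh, gi, hi
  2-simplices (18): abd, abe, adg, aef, afh, agh, bcd, bch, bei, bhi, cdf, cef, ceg, cgh, dfi, dgi, egi, fhi

giving chain groups C_0 ≅ Z^9, C_1 ≅ Z^27, C_2 ≅ Z^18.

Boundary ∂_1: C_1 → C_0 maps an edge to its endpoints' difference, ∂[p,q] = q − p.
This gives a 9×27 integer matrix of rank 8; reducing to Smith normal form yields diagonal entries (1,1,1,1,1,1,1,1).

The boundary map ∂_2: C_2 → C_1 maps a triangle to the signed sum of its edges. For instance
  ∂fhi = hi − fi + fh,
  ∂abe = be − ae + ab.
The 27×18 boundary matrix has rank 17 and Smith normal form diag(1,1,1,1,1,1,1,1,1,1,1,1,1,1,1,1,1).

Reading off H_k = ker ∂_k / im ∂_{k+1}:

  H_0: rank C_0 − rank ∂_1 = 9 − 8 = 1, and the invariant factors of ∂_1 are all 1, so H_0 = Z.
  H_1: rank ker ∂_1 − rank ∂_2 = (27 − 8) − 17 = 2, and the invariant factors of ∂_2 are all 1, so H_1 = Z^2.
  H_2: rank ker ∂_2 − rank ∂_3 = (18 − 17) − 0 = 1, and there is no ∂_3, so H_2 = Z.

H_0 = Z,  H_1 = Z^2,  H_2 = Z.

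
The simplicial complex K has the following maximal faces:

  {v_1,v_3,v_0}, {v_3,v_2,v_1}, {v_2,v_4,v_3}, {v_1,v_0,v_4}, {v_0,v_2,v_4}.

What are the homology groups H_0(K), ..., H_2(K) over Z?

Fix the vertex order v_0 < v_1 < v_2 < v_3 < v_4 and write every simplex with vertices in increasing order. Then dim K = 2 and the simplices of K are:

  0-simplices (5): [v_0], [v_1], [v_2], [v_3], [v_4]
  1-simplices (10): [v_0,v_1], [v_0,v_2], [v_0,v_3], [v_0,v_4], [v_1,v_2], [v_1,v_3], [v_1,v_4], [v_2,v_3], [v_2,v_4], [v_3,v_4]
  2-simplices (5): [v_0,v_1,v_3], [v_0,v_1,v_4], [v_0,v_2,v_4], [v_1,v_2,v_3], [v_2,v_3,v_4]

giving chain groups C_0 ≅ Z^5, C_1 ≅ Z^10, C_2 ≅ Z^5.

Boundary ∂_1: C_1 → C_0 maps an edge to its endpoints' difference, ∂[p,q] = q − p. For instance
  ∂[v_3,v_4] = [v_4] − [v_3].
The resulting 5×10 matrix has rank 4, and its Smith normal form has invariant factors (1,1,1,1).

∂_2: C_2 → C_1 acts by ∂[p,q,r] = [q,r] − [p,r] + [p,q]. For instance
  ∂[v_1,v_2,v_3] = [v_2,v_3] − [v_1,v_3] + [v_1,v_2],
  ∂[v_0,v_2,v_4] = [v_2,v_4] − [v_0,v_4] + [v_0,v_2].
This gives a 10×5 integer matrix of rank 5; reducing to Smith normal form yields diagonal entries (1,1,1,1,1).

Computing H_k = (kernel of ∂_k) / (image of ∂_{k+1}):

  H_0: rank C_0 − rank ∂_1 = 5 − 4 = 1, and the invariant factors of ∂_1 are all 1, so H_0 ≅ Z.
  H_1: rank ker ∂_1 − rank ∂_2 = (10 − 4) − 5 = 1, and the invariant factors of ∂_2 are all 1, so H_1 ≅ Z.
  H_2: rank ker ∂_2 − rank ∂_3 = (5 − 5) − 0 = 0, and there is no ∂_3, so H_2 ≅ 0.

H_0 ≅ Z,  H_1 ≅ Z,  H_2 = 0.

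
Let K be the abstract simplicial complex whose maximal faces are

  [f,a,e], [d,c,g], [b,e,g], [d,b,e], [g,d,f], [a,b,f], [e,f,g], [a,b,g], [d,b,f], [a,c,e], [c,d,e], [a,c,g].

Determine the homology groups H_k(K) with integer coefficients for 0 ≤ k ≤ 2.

H_0 = Z,  H_1 = Z/2,  H_2 = 0.

We work with the vertex ordering a < b < c < d < e < f < g. The simplices of K, each written with vertices in increasing order, are:

  0-simplices (7): a, b, c, d, e, f, g
  1-simplices (18): ab, ac, ae, af, ag, bd, be, bf, bg, cd, ce, cg, de, df, dg, ef, eg, fg
  2-simplices (12): abf, abg, ace, acg, aef, bde, bdf, beg, cde, cdg, dfg, efg

Hence C_0 ≅ Z^7, C_1 ≅ Z^18, C_2 ≅ Z^12.

Boundary ∂_1: C_1 → C_0 sends each edge [p,q] (with p < q) to q − p.
As a 7×18 matrix over Z this has rank 6, with invariant factors (1,1,1,1,1,1).

The boundary map ∂_2: C_2 → C_1 acts by ∂[p,q,r] = [q,r] − [p,r] + [p,q]. For instance
  ∂cdg = dg − cg + cd,
  ∂ace = ce − ae + ac.
This gives a 18×12 integer matrix of rank 12; reducing to Smith normal form yields diagonal entries (1,1,1,1,1,1,1,1,1,1,1,2).

From H_k ≅ ker(∂_k) / im(∂_{k+1}) we obtain:

  H_0: rank C_0 − rank ∂_1 = 7 − 6 = 1, and the invariant factors of ∂_1 are all 1, so H_0 = Z.
  H_1: rank ker ∂_1 − rank ∂_2 = (18 − 6) − 12 = 0, and ∂_2 has invariant factor 2 > 1, so H_1 = Z/2.
  H_2: rank ker ∂_2 − rank ∂_3 = (12 − 12) − 0 = 0, and there is no ∂_3, so H_2 = 0.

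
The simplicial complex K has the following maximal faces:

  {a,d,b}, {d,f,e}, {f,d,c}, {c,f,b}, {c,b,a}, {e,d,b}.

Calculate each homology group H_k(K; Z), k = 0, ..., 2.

H_0 = Z,  H_1 = Z,  H_2 = 0.

Fix the vertex order a < b < c < d < e < f and write every simplex with vertices in increasing order. Then dim K = 2 and the simplices of K are:

  0-simplices (6): a, b, c, d, e, f
  1-simplices (12): ab, ac, ad, bc, bd, be, bf, cd, cf, de, df, ef
  2-simplices (6): abc, abd, bcf, bde, cdf, def

Hence C_0 ≅ Z^6, C_1 ≅ Z^12, C_2 ≅ Z^6.

Boundary ∂_1: C_1 → C_0 sends each edge [p,q] (with p < q) to q − p. For instance
  ∂cd = d − c.
This gives a 6×12 integer matrix of rank 5; reducing to Smith normal form yields diagonal entries (1,1,1,1,1).

The boundary map ∂_2: C_2 → C_1 maps a triangle to the signed sum of its edges. For instance
  ∂bde = de − be + bd,
  ∂abc = bc − ac + ab.
The resulting 12×6 matrix has rank 6, and its Smith normal form has invariant factors (1,1,1,1,1,1).

Computing H_k = (kernel of ∂_k) / (image of ∂_{k+1}):

  H_0: rank C_0 − rank ∂_1 = 6 − 5 = 1, and the invariant factors of ∂_1 are all 1, so H_0 ≅ Z.
  H_1: rank ker ∂_1 − rank ∂_2 = (12 − 5) − 6 = 1, and the invariant factors of ∂_2 are all 1, so H_1 ≅ Z.
  H_2: rank ker ∂_2 − rank ∂_3 = (6 − 6) − 0 = 0, and there is no ∂_3, so H_2 ≅ 0.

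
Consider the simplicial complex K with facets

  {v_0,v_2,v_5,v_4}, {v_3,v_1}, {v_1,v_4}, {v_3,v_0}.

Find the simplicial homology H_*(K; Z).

K has 6 vertices, 9 edges, 4 triangles, 1 3-simplex.
rank ∂_0 = 0, rank ∂_1 = 5 ⇒ b_0 = 6 − 0 − 5 = 1; all invariant factors of ∂_1 are 1 so no torsion. So H_0 = Z.
rank ∂_1 = 5, rank ∂_2 = 3 ⇒ b_1 = 9 − 5 − 3 = 1; all invariant factors of ∂_2 are 1 so no torsion. So H_1 = Z.
rank ∂_2 = 3, rank ∂_3 = 1 ⇒ b_2 = 4 − 3 − 1 = 0; all invariant factors of ∂_3 are 1 so no torsion. So H_2 = 0.
rank ∂_3 = 1, rank ∂_4 = 0 ⇒ b_3 = 1 − 1 − 0 = 0. So H_3 = 0.

H_0 ≅ Z,  H_1 ≅ Z,  H_2 = 0,  H_3 = 0.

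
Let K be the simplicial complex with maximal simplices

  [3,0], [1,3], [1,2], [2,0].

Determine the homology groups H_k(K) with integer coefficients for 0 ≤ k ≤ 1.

Take the total order 0 < 1 < 2 < 3 on the vertex set. Then K (dimension 1) consists of the simplices:

  0-simplices (4): [0], [1], [2], [3]
  1-simplices (4): [0,2], [0,3], [1,2], [1,3]

giving chain groups C_0 ≅ Z^4, C_1 ≅ Z^4.

∂_1: C_1 → C_0 sends each edge [p,q] (with p < q) to q − p.
The 4×4 boundary matrix has rank 3 and Smith normal form diag(1,1,1).

Computing H_k = (kernel of ∂_k) / (image of ∂_{k+1}):

  H_0: rank C_0 − rank ∂_1 = 4 − 3 = 1, and the invariant factors of ∂_1 are all 1, so H_0 = Z.
  H_1: rank ker ∂_1 − rank ∂_2 = (4 − 3) − 0 = 1, and there is no ∂_2, so H_1 = Z.

(K is a triangulation of the circle S^1.)

H_0 = Z,  H_1 = Z.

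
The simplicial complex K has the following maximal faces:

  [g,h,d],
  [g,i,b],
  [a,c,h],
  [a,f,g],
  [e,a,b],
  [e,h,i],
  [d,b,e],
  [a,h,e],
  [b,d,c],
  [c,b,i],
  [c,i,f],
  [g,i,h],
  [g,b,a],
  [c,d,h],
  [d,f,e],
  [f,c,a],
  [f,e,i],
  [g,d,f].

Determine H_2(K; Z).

Fix the vertex order a < b < c < d < e < f < g < h < i and write every simplex with vertices in increasing order. Then dim K = 2 and the simplices of K are:

  0-simplices (9): a, b, c, d, e, f, g, h, i
  1-simplices (27): ab, ac, ae, af, ag, ah, bc, bd, be, bg, bi, cd, cf, ch, ci, de, df, dg, dh, ef, eh, ei, fg, fi, gh, gi, hi
  2-simplices (18): abe, abg, acf, ach, aeh, afg, bcd, bci, bde, bgi, cdh, cfi, def, dfg, dgh, efi, ehi, ghi

giving chain groups C_0 ≅ Z^9, C_1 ≅ Z^27, C_2 ≅ Z^18.

The boundary map ∂_1: C_1 → C_0 maps an edge to its endpoints' difference, ∂[p,q] = q − p.
As a 9×27 matrix over Z this has rank 8, with invariant factors (1,1,1,1,1,1,1,1).

The boundary map ∂_2: C_2 → C_1 maps a triangle to the signed sum of its edges. For instance
  ∂cdh = dh − ch + cd,
  ∂efi = fi − ei + ef.
As a 27×18 matrix over Z this has rank 17, with invariant factors (1,1,1,1,1,1,1,1,1,1,1,1,1,1,1,1,1).

From H_k ≅ ker(∂_k) / im(∂_{k+1}) we obtain:

  H_2: rank ker ∂_2 − rank ∂_3 = (18 − 17) − 0 = 1, and there is no ∂_3, so H_2 ≅ Z.

H_2 = Z.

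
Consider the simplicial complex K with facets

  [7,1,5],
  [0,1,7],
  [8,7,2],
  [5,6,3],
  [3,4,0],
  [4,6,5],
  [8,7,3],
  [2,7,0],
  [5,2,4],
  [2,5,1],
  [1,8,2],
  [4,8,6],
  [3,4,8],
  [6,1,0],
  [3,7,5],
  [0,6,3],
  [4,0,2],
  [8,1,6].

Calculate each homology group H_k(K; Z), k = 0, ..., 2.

Take the total order 0 < 1 < 2 < 3 < 4 < 5 < 6 < 7 < 8 on the vertex set. Then K (dimension 2) consists of the simplices:

  0-simplices (9): [0], [1], [2], [3], [4], [5], [6], [7], [8]
  1-simplices (27): (27 of them)
  2-simplices (18): [0,1,6], [0,1,7], [0,2,4], [0,2,7], [0,3,4], [0,3,6], [1,2,5], [1,2,8], [1,5,7], [1,6,8], [2,4,5], [2,7,8], [3,4,8], [3,5,6], [3,5,7], [3,7,8], [4,5,6], [4,6,8]

Hence C_0 ≅ Z^9, C_1 ≅ Z^27, C_2 ≅ Z^18.

The boundary map ∂_1: C_1 → C_0 maps an edge to its endpoints' difference, ∂[p,q] = q − p. For instance
  ∂[5,6] = [6] − [5].
This gives a 9×27 integer matrix of rank 8; reducing to Smith normal form yields diagonal entries (1,1,1,1,1,1,1,1).

∂_2: C_2 → C_1 acts by ∂[p,q,r] = [q,r] − [p,r] + [p,q]. For instance
  ∂[1,2,8] = [2,8] − [1,8] + [1,2],
  ∂[4,6,8] = [6,8] − [4,8] + [4,6].
This gives a 27×18 integer matrix of rank 18; reducing to Smith normal form yields diagonal entries (1,1,1,1,1,1,1,1,1,1,1,1,1,1,1,1,1,2).

From H_k ≅ ker(∂_k) / im(∂_{k+1}) we obtain:

  H_0: rank C_0 − rank ∂_1 = 9 − 8 = 1, and the invariant factors of ∂_1 are all 1, so H_0 = Z.
  H_1: rank ker ∂_1 − rank ∂_2 = (27 − 8) − 18 = 1, and ∂_2 has invariant factor 2 > 1, so H_1 = Z ⊕ Z/2.
  H_2: rank ker ∂_2 − rank ∂_3 = (18 − 18) − 0 = 0, and there is no ∂_3, so H_2 = 0.

(K is a triangulation of the Klein bottle.)

H_0 ≅ Z,  H_1 ≅ Z ⊕ Z/2,  H_2 = 0.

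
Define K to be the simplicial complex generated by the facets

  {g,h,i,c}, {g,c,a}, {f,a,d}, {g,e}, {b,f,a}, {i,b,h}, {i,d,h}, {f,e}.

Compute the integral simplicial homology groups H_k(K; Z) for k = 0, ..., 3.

H_0 ≅ Z,  H_1 ≅ Z^3,  H_2 = 0,  H_3 = 0.

Take the total order a < b < c < d < e < f < g < h < i on the vertex set. Then K (dimension 3) consists of the simplices:

  0-simplices (9): a, b, c, d, e, f, g, h, i
  1-simplices (19): ab, ac, ad, af, ag, bf, bh, bi, cg, ch, ci, df, dh, di, ef, eg, gh, gi, hi
  2-simplices (9): abf, acg, adf, bhi, cgh, cgi, chi, dhi, ghi
  3-simplices (1): cghi

so the chain groups are C_0 ≅ Z^9, C_1 ≅ Z^19, C_2 ≅ Z^9, C_3 ≅ Z^1.

Boundary ∂_1: C_1 → C_0 is given by ∂[p,q] = [q] − [p].
The resulting 9×19 matrix has rank 8, and its Smith normal form has invariant factors (1,1,1,1,1,1,1,1).

The boundary map ∂_2: C_2 → C_1 maps a triangle to the signed sum of its edges. For instance
  ∂dhi = hi − di + dh,
  ∂chi = hi − ci + ch.
The resulting 19×9 matrix has rank 8, and its Smith normal form has invariant factors (1,1,1,1,1,1,1,1).

∂_3: C_3 → C_2 sends each 3-simplex σ to the alternating sum Σ_i (−1)^i (σ with its i-th vertex removed). For instance
  ∂cghi = ghi − chi + cgi − cgh.
The 9×1 boundary matrix has rank 1 and Smith normal form diag(1).

From H_k ≅ ker(∂_k) / im(∂_{k+1}) we obtain:

  H_0: rank C_0 − rank ∂_1 = 9 − 8 = 1, and the invariant factors of ∂_1 are all 1, so H_0 = Z.
  H_1: rank ker ∂_1 − rank ∂_2 = (19 − 8) − 8 = 3, and the invariant factors of ∂_2 are all 1, so H_1 = Z^3.
  H_2: rank ker ∂_2 − rank ∂_3 = (9 − 8) − 1 = 0, and the invariant factors of ∂_3 are all 1, so H_2 = 0.
  H_3: rank ker ∂_3 − rank ∂_4 = (1 − 1) − 0 = 0, and there is no ∂_4, so H_3 = 0.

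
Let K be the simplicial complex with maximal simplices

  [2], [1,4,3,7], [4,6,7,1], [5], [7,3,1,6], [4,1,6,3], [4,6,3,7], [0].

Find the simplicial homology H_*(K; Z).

K has 8 vertices, 10 edges, 10 triangles, 5 3-simplices.
rank ∂_0 = 0, rank ∂_1 = 4 ⇒ b_0 = 8 − 0 − 4 = 4; all invariant factors of ∂_1 are 1 so no torsion. So H_0 = Z^4.
rank ∂_1 = 4, rank ∂_2 = 6 ⇒ b_1 = 10 − 4 − 6 = 0; all invariant factors of ∂_2 are 1 so no torsion. So H_1 = 0.
rank ∂_2 = 6, rank ∂_3 = 4 ⇒ b_2 = 10 − 6 − 4 = 0; all invariant factors of ∂_3 are 1 so no torsion. So H_2 = 0.
rank ∂_3 = 4, rank ∂_4 = 0 ⇒ b_3 = 5 − 4 − 0 = 1. So H_3 = Z.

H_0 = Z^4,  H_1 = 0,  H_2 = 0,  H_3 = Z.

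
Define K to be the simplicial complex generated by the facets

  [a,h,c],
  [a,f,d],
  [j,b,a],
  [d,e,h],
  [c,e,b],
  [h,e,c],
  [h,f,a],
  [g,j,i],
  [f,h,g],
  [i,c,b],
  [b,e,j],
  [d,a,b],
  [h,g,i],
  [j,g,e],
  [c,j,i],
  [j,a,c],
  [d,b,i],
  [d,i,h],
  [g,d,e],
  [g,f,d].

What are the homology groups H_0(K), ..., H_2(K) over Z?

Fix the vertex order a < b < c < d < e < f < g < h < i < j and write every simplex with vertices in increasing order. Then dim K = 2 and the simplices of K are:

  0-simplices (10): a, b, c, d, e, f, g, h, i, j
  1-simplices (30): ab, ac, ad, af, ah, aj, bc, bd, be, bi, bj, ce, ch, ci, cj, de, df, dg, dh, di, eg, eh, ej, fg, fh, gh, gi, gj, hi, ij
  2-simplices (20): abd, abj, ach, acj, adf, afh, bce, bci, bdi, bej, ceh, cij, deg, deh, dfg, dhi, egj, fgh, ghi, gij

Hence C_0 ≅ Z^10, C_1 ≅ Z^30, C_2 ≅ Z^20.

The boundary map ∂_1: C_1 → C_0 maps an edge to its endpoints' difference, ∂[p,q] = q − p.
The resulting 10×30 matrix has rank 9, and its Smith normal form has invariant factors (1,1,1,1,1,1,1,1,1).

∂_2: C_2 → C_1 acts by ∂[p,q,r] = [q,r] − [p,r] + [p,q]. For instance
  ∂abj = bj − aj + ab,
  ∂abd = bd − ad + ab.
This gives a 30×20 integer matrix of rank 20; reducing to Smith normal form yields diagonal entries (1,1,1,1,1,1,1,1,1,1,1,1,1,1,1,1,1,1,1,2).

Now H_k = ker ∂_k / im ∂_{k+1}, so:

  H_0: rank C_0 − rank ∂_1 = 10 − 9 = 1, and the invariant factors of ∂_1 are all 1, so H_0 = Z.
  H_1: rank ker ∂_1 − rank ∂_2 = (30 − 9) − 20 = 1, and ∂_2 has invariant factor 2 > 1, so H_1 = Z × Z/2.
  H_2: rank ker ∂_2 − rank ∂_3 = (20 − 20) − 0 = 0, and there is no ∂_3, so H_2 = 0.

As a check, the Euler characteristic is 10 − 30 + 20 = 0, which agrees with 1 − 1 + 0 = 0.
(K is a triangulation of the Klein bottle.)

H_0 = Z,  H_1 = Z × Z/2,  H_2 = 0.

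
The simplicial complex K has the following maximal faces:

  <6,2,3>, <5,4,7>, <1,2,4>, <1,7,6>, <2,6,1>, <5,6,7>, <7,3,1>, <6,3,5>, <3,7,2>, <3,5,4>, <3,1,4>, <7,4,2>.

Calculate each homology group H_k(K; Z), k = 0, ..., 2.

H_0 = Z,  H_1 = Z_2,  H_2 = 0.

We work with the vertex ordering 1 < 2 < 3 < 4 < 5 < 6 < 7. The simplices of K, each written with vertices in increasing order, are:

  0-simplices (7): [1], [2], [3], [4], [5], [6], [7]
  1-simplices (18): [1,2], [1,3], [1,4], [1,6], [1,7], [2,3], [2,4], [2,6], [2,7], [3,4], [3,5], [3,6], [3,7], [4,5], [4,7], [5,6], [5,7], [6,7]
  2-simplices (12): [1,2,4], [1,2,6], [1,3,4], [1,3,7], [1,6,7], [2,3,6], [2,3,7], [2,4,7], [3,4,5], [3,5,6], [4,5,7], [5,6,7]

giving chain groups C_0 ≅ Z^7, C_1 ≅ Z^18, C_2 ≅ Z^12.

∂_1: C_1 → C_0 is given by ∂[p,q] = [q] − [p].
This gives a 7×18 integer matrix of rank 6; reducing to Smith normal form yields diagonal entries (1,1,1,1,1,1).

Boundary ∂_2: C_2 → C_1 maps a triangle to the signed sum of its edges. For instance
  ∂[2,4,7] = [4,7] − [2,7] + [2,4],
  ∂[4,5,7] = [5,7] − [4,7] + [4,5].
This gives a 18×12 integer matrix of rank 12; reducing to Smith normal form yields diagonal entries (1,1,1,1,1,1,1,1,1,1,1,2).

Computing H_k = (kernel of ∂_k) / (image of ∂_{k+1}):

  H_0: rank C_0 − rank ∂_1 = 7 − 6 = 1, and the invariant factors of ∂_1 are all 1, so H_0 ≅ Z.
  H_1: rank ker ∂_1 − rank ∂_2 = (18 − 6) − 12 = 0, and ∂_2 has invariant factor 2 > 1, so H_1 ≅ Z_2.
  H_2: rank ker ∂_2 − rank ∂_3 = (12 − 12) − 0 = 0, and there is no ∂_3, so H_2 ≅ 0.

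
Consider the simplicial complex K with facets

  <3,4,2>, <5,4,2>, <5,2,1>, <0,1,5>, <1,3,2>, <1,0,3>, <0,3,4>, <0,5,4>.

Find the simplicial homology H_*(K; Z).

H_0 ≅ Z,  H_1 = 0,  H_2 ≅ Z.

We work with the vertex ordering 0 < 1 < 2 < 3 < 4 < 5. The simplices of K, each written with vertices in increasing order, are:

  0-simplices (6): [0], [1], [2], [3], [4], [5]
  1-simplices (12): [0,1], [0,3], [0,4], [0,5], [1,2], [1,3], [1,5], [2,3], [2,4], [2,5], [3,4], [4,5]
  2-simplices (8): [0,1,3], [0,1,5], [0,3,4], [0,4,5], [1,2,3], [1,2,5], [2,3,4], [2,4,5]

giving chain groups C_0 ≅ Z^6, C_1 ≅ Z^12, C_2 ≅ Z^8.

The boundary map ∂_1: C_1 → C_0 is given by ∂[p,q] = [q] − [p]. For instance
  ∂[0,4] = [4] − [0].
This gives a 6×12 integer matrix of rank 5; reducing to Smith normal form yields diagonal entries (1,1,1,1,1).

Boundary ∂_2: C_2 → C_1 sends each 2-simplex [p,q,r] to [q,r] − [p,r] + [p,q]. For instance
  ∂[2,4,5] = [4,5] − [2,5] + [2,4],
  ∂[0,1,5] = [1,5] − [0,5] + [0,1].
The 12×8 boundary matrix has rank 7 and Smith normal form diag(1,1,1,1,1,1,1).

Reading off H_k = ker ∂_k / im ∂_{k+1}:

  H_0: rank C_0 − rank ∂_1 = 6 − 5 = 1, and the invariant factors of ∂_1 are all 1, so H_0 ≅ Z.
  H_1: rank ker ∂_1 − rank ∂_2 = (12 − 5) − 7 = 0, and the invariant factors of ∂_2 are all 1, so H_1 ≅ 0.
  H_2: rank ker ∂_2 − rank ∂_3 = (8 − 7) − 0 = 1, and there is no ∂_3, so H_2 ≅ Z.

(K is a triangulation of the 2-sphere S^2.)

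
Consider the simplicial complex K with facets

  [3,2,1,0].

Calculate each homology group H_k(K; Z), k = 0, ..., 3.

Order the vertices as 0 < 1 < 2 < 3. Listing each simplex with vertices in this order, K has dimension 3 with simplices:

  0-simplices (4): [0], [1], [2], [3]
  1-simplices (6): [0,1], [0,2], [0,3], [1,2], [1,3], [2,3]
  2-simplices (4): [0,1,2], [0,1,3], [0,2,3], [1,2,3]
  3-simplices (1): [0,1,2,3]

giving chain groups C_0 ≅ Z^4, C_1 ≅ Z^6, C_2 ≅ Z^4, C_3 ≅ Z^1.

∂_1: C_1 → C_0 is given by ∂[p,q] = [q] − [p].
As a 4×6 matrix over Z this has rank 3, with invariant factors (1,1,1).

The boundary map ∂_2: C_2 → C_1 acts by ∂[p,q,r] = [q,r] − [p,r] + [p,q]. For instance
  ∂[1,2,3] = [2,3] − [1,3] + [1,2],
  ∂[0,1,2] = [1,2] − [0,2] + [0,1].
The 6×4 boundary matrix has rank 3 and Smith normal form diag(1,1,1).

Boundary ∂_3: C_3 → C_2 sends each 3-simplex σ to the alternating sum Σ_i (−1)^i (σ with its i-th vertex removed). For instance
  ∂[0,1,2,3] = [1,2,3] − [0,2,3] + [0,1,3] − [0,1,2].
The resulting 4×1 matrix has rank 1, and its Smith normal form has invariant factors (1).

Reading off H_k = ker ∂_k / im ∂_{k+1}:

  H_0: rank C_0 − rank ∂_1 = 4 − 3 = 1, and the invariant factors of ∂_1 are all 1, so H_0 = Z.
  H_1: rank ker ∂_1 − rank ∂_2 = (6 − 3) − 3 = 0, and the invariant factors of ∂_2 are all 1, so H_1 = 0.
  H_2: rank ker ∂_2 − rank ∂_3 = (4 − 3) − 1 = 0, and the invariant factors of ∂_3 are all 1, so H_2 = 0.
  H_3: rank ker ∂_3 − rank ∂_4 = (1 − 1) − 0 = 0, and there is no ∂_4, so H_3 = 0.

As a check, the Euler characteristic is 4 − 6 + 4 − 1 = 1, which agrees with 1 − 0 + 0 − 0 = 1.
(K is a triangulation of the 3-simplex.)

H_0 ≅ Z,  H_1 = 0,  H_2 = 0,  H_3 = 0.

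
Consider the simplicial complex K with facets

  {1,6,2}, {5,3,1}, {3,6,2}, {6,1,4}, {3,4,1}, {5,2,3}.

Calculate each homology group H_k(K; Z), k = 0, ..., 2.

H_0 ≅ Z,  H_1 ≅ Z,  H_2 = 0.

Fix the vertex order 1 < 2 < 3 < 4 < 5 < 6 and write every simplex with vertices in increasing order. Then dim K = 2 and the simplices of K are:

  0-simplices (6): [1], [2], [3], [4], [5], [6]
  1-simplices (12): [1,2], [1,3], [1,4], [1,5], [1,6], [2,3], [2,5], [2,6], [3,4], [3,5], [3,6], [4,6]
  2-simplices (6): [1,2,6], [1,3,4], [1,3,5], [1,4,6], [2,3,5], [2,3,6]

Hence C_0 ≅ Z^6, C_1 ≅ Z^12, C_2 ≅ Z^6.

The boundary map ∂_1: C_1 → C_0 sends each edge [p,q] (with p < q) to q − p. For instance
  ∂[4,6] = [6] − [4].
The 6×12 boundary matrix has rank 5 and Smith normal form diag(1,1,1,1,1).

Boundary ∂_2: C_2 → C_1 acts by ∂[p,q,r] = [q,r] − [p,r] + [p,q]. For instance
  ∂[1,3,5] = [3,5] − [1,5] + [1,3],
  ∂[2,3,6] = [3,6] − [2,6] + [2,3].
The resulting 12×6 matrix has rank 6, and its Smith normal form has invariant factors (1,1,1,1,1,1).

Reading off H_k = ker ∂_k / im ∂_{k+1}:

  H_0: rank C_0 − rank ∂_1 = 6 − 5 = 1, and the invariant factors of ∂_1 are all 1, so H_0 ≅ Z.
  H_1: rank ker ∂_1 − rank ∂_2 = (12 − 5) − 6 = 1, and the invariant factors of ∂_2 are all 1, so H_1 ≅ Z.
  H_2: rank ker ∂_2 − rank ∂_3 = (6 − 6) − 0 = 0, and there is no ∂_3, so H_2 ≅ 0.

As a check, the Euler characteristic is 6 − 12 + 6 = 0, which agrees with 1 − 1 + 0 = 0.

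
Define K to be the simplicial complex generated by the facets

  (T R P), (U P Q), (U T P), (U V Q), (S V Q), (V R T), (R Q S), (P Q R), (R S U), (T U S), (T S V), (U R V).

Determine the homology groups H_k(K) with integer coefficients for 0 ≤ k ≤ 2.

H_0 = Z,  H_1 = Z/2Z,  H_2 = 0.

Take the total order P < Q < R < S < T < U < V on the vertex set. Then K (dimension 2) consists of the simplices:

  0-simplices (7): P, Q, R, S, T, U, V
  1-simplices (18): PQ, PR, PT, PU, QR, QS, QU, QV, RS, RT, RU, RV, ST, SU, SV, TU, TV, UV
  2-simplices (12): PQR, PQU, PRT, PTU, QRS, QSV, QUV, RSU, RTV, RUV, STU, STV

Hence C_0 ≅ Z^7, C_1 ≅ Z^18, C_2 ≅ Z^12.

The boundary map ∂_1: C_1 → C_0 maps an edge to its endpoints' difference, ∂[p,q] = q − p.
As a 7×18 matrix over Z this has rank 6, with invariant factors (1,1,1,1,1,1).

The boundary map ∂_2: C_2 → C_1 sends each 2-simplex [p,q,r] to [q,r] − [p,r] + [p,q]. For instance
  ∂RTV = TV − RV + RT,
  ∂PQR = QR − PR + PQ.
The 18×12 boundary matrix has rank 12 and Smith normal form diag(1,1,1,1,1,1,1,1,1,1,1,2).

From H_k ≅ ker(∂_k) / im(∂_{k+1}) we obtain:

  H_0: rank C_0 − rank ∂_1 = 7 − 6 = 1, and the invariant factors of ∂_1 are all 1, so H_0 ≅ Z.
  H_1: rank ker ∂_1 − rank ∂_2 = (18 − 6) − 12 = 0, and ∂_2 has invariant factor 2 > 1, so H_1 ≅ Z/2Z.
  H_2: rank ker ∂_2 − rank ∂_3 = (12 − 12) − 0 = 0, and there is no ∂_3, so H_2 ≅ 0.

(K is a triangulation of the real projective plane RP^2.)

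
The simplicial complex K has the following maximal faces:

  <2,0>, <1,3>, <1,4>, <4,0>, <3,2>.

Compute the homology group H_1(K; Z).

Order the vertices as 0 < 1 < 2 < 3 < 4. Listing each simplex with vertices in this order, K has dimension 1 with simplices:

  0-simplices (5): [0], [1], [2], [3], [4]
  1-simplices (5): [0,2], [0,4], [1,3], [1,4], [2,3]

giving chain groups C_0 ≅ Z^5, C_1 ≅ Z^5.

Boundary ∂_1: C_1 → C_0 is given by ∂[p,q] = [q] − [p]. For instance
  ∂[0,4] = [4] − [0].
This gives a 5×5 integer matrix of rank 4; reducing to Smith normal form yields diagonal entries (1,1,1,1).

Computing H_k = (kernel of ∂_k) / (image of ∂_{k+1}):

  H_1: rank ker ∂_1 − rank ∂_2 = (5 − 4) − 0 = 1, and there is no ∂_2, so H_1 ≅ Z.

H_1 = Z.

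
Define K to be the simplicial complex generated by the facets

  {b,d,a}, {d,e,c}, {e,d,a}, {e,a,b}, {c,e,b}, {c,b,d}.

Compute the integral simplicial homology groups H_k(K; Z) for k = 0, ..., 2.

H_0 = Z,  H_1 = 0,  H_2 = Z.

Take the total order a < b < c < d < e on the vertex set. Then K (dimension 2) consists of the simplices:

  0-simplices (5): a, b, c, d, e
  1-simplices (9): ab, ad, ae, bc, bd, be, cd, ce, de
  2-simplices (6): abd, abe, ade, bcd, bce, cde

giving chain groups C_0 ≅ Z^5, C_1 ≅ Z^9, C_2 ≅ Z^6.

∂_1: C_1 → C_0 is given by ∂[p,q] = [q] − [p].
As a 5×9 matrix over Z this has rank 4, with invariant factors (1,1,1,1).

∂_2: C_2 → C_1 maps a triangle to the signed sum of its edges. For instance
  ∂abd = bd − ad + ab,
  ∂bcd = cd − bd + bc.
The resulting 9×6 matrix has rank 5, and its Smith normal form has invariant factors (1,1,1,1,1).

Computing H_k = (kernel of ∂_k) / (image of ∂_{k+1}):

  H_0: rank C_0 − rank ∂_1 = 5 − 4 = 1, and the invariant factors of ∂_1 are all 1, so H_0 ≅ Z.
  H_1: rank ker ∂_1 − rank ∂_2 = (9 − 4) − 5 = 0, and the invariant factors of ∂_2 are all 1, so H_1 ≅ 0.
  H_2: rank ker ∂_2 − rank ∂_3 = (6 − 5) − 0 = 1, and there is no ∂_3, so H_2 ≅ Z.

As a check, the Euler characteristic is 5 − 9 + 6 = 2, which agrees with 1 − 0 + 1 = 2.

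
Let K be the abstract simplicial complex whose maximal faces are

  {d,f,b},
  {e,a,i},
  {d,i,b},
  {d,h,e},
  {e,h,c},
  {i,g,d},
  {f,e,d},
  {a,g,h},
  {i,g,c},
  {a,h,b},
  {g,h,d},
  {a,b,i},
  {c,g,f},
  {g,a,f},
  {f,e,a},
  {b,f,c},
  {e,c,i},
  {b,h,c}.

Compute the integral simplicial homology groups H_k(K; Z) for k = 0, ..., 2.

H_0 ≅ Z,  H_1 ≅ Z^2,  H_2 ≅ Z.

Order the vertices as a < b < c < d < e < f < g < h < i. Listing each simplex with vertices in this order, K has dimension 2 with simplices:

  0-simplices (9): a, b, c, d, e, f, g, h, i
  1-simplices (27): ab, ae, af, ag, ah, ai, bc, bd, bf, bh, bi, ce, cf, cg, ch, ci, de, df, dg, dh, di, ef, eh, ei, fg, gh, gi
  2-simplices (18): abh, abi, aef, aei, afg, agh, bcf, bch, bdf, bdi, ceh, cei, cfg, cgi, def, deh, dgh, dgi

Hence C_0 ≅ Z^9, C_1 ≅ Z^27, C_2 ≅ Z^18.

The boundary map ∂_1: C_1 → C_0 maps an edge to its endpoints' difference, ∂[p,q] = q − p.
As a 9×27 matrix over Z this has rank 8, with invariant factors (1,1,1,1,1,1,1,1).

∂_2: C_2 → C_1 sends each 2-simplex [p,q,r] to [q,r] − [p,r] + [p,q]. For instance
  ∂aei = ei − ai + ae,
  ∂agh = gh − ah + ag.
The resulting 27×18 matrix has rank 17, and its Smith normal form has invariant factors (1,1,1,1,1,1,1,1,1,1,1,1,1,1,1,1,1).

From H_k ≅ ker(∂_k) / im(∂_{k+1}) we obtain:

  H_0: rank C_0 − rank ∂_1 = 9 − 8 = 1, and the invariant factors of ∂_1 are all 1, so H_0 ≅ Z.
  H_1: rank ker ∂_1 − rank ∂_2 = (27 − 8) − 17 = 2, and the invariant factors of ∂_2 are all 1, so H_1 ≅ Z^2.
  H_2: rank ker ∂_2 − rank ∂_3 = (18 − 17) − 0 = 1, and there is no ∂_3, so H_2 ≅ Z.

(K is a triangulation of the torus T^2.)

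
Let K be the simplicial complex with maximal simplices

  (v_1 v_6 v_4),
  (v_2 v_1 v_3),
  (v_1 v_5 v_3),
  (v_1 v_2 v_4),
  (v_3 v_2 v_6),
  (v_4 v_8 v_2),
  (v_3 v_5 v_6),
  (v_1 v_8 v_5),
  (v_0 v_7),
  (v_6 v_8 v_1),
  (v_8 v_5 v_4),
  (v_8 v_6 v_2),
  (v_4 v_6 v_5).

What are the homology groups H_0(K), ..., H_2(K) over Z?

H_0 = Z^2,  H_1 = Z/2,  H_2 = 0.

We work with the vertex ordering v_0 < v_1 < v_2 < v_3 < v_4 < v_5 < v_6 < v_7 < v_8. The simplices of K, each written with vertices in increasing order, are:

  0-simplices (9): [v_0], [v_1], [v_2], [v_3], [v_4], [v_5], [v_6], [v_7], [v_8]
  1-simplices (19): (19 of them)
  2-simplices (12): (12 of them)

so the chain groups are C_0 ≅ Z^9, C_1 ≅ Z^19, C_2 ≅ Z^12.

The boundary map ∂_1: C_1 → C_0 is given by ∂[p,q] = [q] − [p]. For instance
  ∂[v_1,v_4] = [v_4] − [v_1].
The 9×19 boundary matrix has rank 7 and Smith normal form diag(1,1,1,1,1,1,1).

Boundary ∂_2: C_2 → C_1 maps a triangle to the signed sum of its edges. For instance
  ∂[v_2,v_6,v_8] = [v_6,v_8] − [v_2,v_8] + [v_2,v_6],
  ∂[v_2,v_4,v_8] = [v_4,v_8] − [v_2,v_8] + [v_2,v_4].
The resulting 19×12 matrix has rank 12, and its Smith normal form has invariant factors (1,1,1,1,1,1,1,1,1,1,1,2).

Reading off H_k = ker ∂_k / im ∂_{k+1}:

  H_0: rank C_0 − rank ∂_1 = 9 − 7 = 2, and the invariant factors of ∂_1 are all 1, so H_0 = Z^2.
  H_1: rank ker ∂_1 − rank ∂_2 = (19 − 7) − 12 = 0, and ∂_2 has invariant factor 2 > 1, so H_1 = Z/2.
  H_2: rank ker ∂_2 − rank ∂_3 = (12 − 12) − 0 = 0, and there is no ∂_3, so H_2 = 0.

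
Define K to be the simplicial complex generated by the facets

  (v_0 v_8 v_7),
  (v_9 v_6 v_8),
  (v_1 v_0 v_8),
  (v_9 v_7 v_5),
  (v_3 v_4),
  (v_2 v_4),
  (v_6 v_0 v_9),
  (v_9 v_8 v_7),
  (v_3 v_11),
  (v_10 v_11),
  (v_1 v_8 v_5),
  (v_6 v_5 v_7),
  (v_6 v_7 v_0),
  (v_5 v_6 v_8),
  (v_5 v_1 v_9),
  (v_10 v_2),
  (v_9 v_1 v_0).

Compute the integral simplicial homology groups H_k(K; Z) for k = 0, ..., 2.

Order the vertices as v_0 < v_1 < v_2 < v_3 < v_4 < v_5 < v_6 < v_7 < v_8 < v_9 < v_10 < v_11. Listing each simplex with vertices in this order, K has dimension 2 with simplices:

  0-simplices (12): [v_0], [v_1], [v_2], [v_3], [v_4], [v_5], [v_6], [v_7], [v_8], [v_9], [v_10], [v_11]
  1-simplices (23): (23 of them)
  2-simplices (12): (12 of them)

Hence C_0 ≅ Z^12, C_1 ≅ Z^23, C_2 ≅ Z^12.

∂_1: C_1 → C_0 maps an edge to its endpoints' difference, ∂[p,q] = q − p. For instance
  ∂[v_0,v_8] = [v_8] − [v_0].
The 12×23 boundary matrix has rank 10 and Smith normal form diag(1,1,1,1,1,1,1,1,1,1).

The boundary map ∂_2: C_2 → C_1 acts by ∂[p,q,r] = [q,r] − [p,r] + [p,q]. For instance
  ∂[v_5,v_6,v_8] = [v_6,v_8] − [v_5,v_8] + [v_5,v_6],
  ∂[v_0,v_6,v_9] = [v_6,v_9] − [v_0,v_9] + [v_0,v_6].
The resulting 23×12 matrix has rank 12, and its Smith normal form has invariant factors (1,1,1,1,1,1,1,1,1,1,1,2).

Now H_k = ker ∂_k / im ∂_{k+1}, so:

  H_0: rank C_0 − rank ∂_1 = 12 − 10 = 2, and the invariant factors of ∂_1 are all 1, so H_0 ≅ Z^2.
  H_1: rank ker ∂_1 − rank ∂_2 = (23 − 10) − 12 = 1, and ∂_2 has invariant factor 2 > 1, so H_1 ≅ Z ⊕ Z/2.
  H_2: rank ker ∂_2 − rank ∂_3 = (12 − 12) − 0 = 0, and there is no ∂_3, so H_2 ≅ 0.

(K is a triangulation of the disjoint union of the circle S^1 and the real projective plane RP^2.)

H_0 ≅ Z^2,  H_1 ≅ Z ⊕ Z/2,  H_2 = 0.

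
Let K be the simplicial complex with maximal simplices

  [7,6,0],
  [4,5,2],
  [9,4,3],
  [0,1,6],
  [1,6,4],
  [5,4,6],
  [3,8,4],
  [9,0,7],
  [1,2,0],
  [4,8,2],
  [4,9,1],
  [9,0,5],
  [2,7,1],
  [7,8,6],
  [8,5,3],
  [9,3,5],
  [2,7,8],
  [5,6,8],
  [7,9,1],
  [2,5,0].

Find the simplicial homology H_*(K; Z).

H_0 ≅ Z,  H_1 ≅ Z ⊕ Z/2Z,  H_2 = 0.

We work with the vertex ordering 0 < 1 < 2 < 3 < 4 < 5 < 6 < 7 < 8 < 9. The simplices of K, each written with vertices in increasing order, are:

  0-simplices (10): [0], [1], [2], [3], [4], [5], [6], [7], [8], [9]
  1-simplices (30): (30 of them)
  2-simplices (20): (20 of them)

Hence C_0 ≅ Z^10, C_1 ≅ Z^30, C_2 ≅ Z^20.

∂_1: C_1 → C_0 sends each edge [p,q] (with p < q) to q − p. For instance
  ∂[1,7] = [7] − [1].
As a 10×30 matrix over Z this has rank 9, with invariant factors (1,1,1,1,1,1,1,1,1).

The boundary map ∂_2: C_2 → C_1 sends each 2-simplex [p,q,r] to [q,r] − [p,r] + [p,q]. For instance
  ∂[5,6,8] = [6,8] − [5,8] + [5,6],
  ∂[0,5,9] = [5,9] − [0,9] + [0,5].
The resulting 30×20 matrix has rank 20, and its Smith normal form has invariant factors (1,1,1,1,1,1,1,1,1,1,1,1,1,1,1,1,1,1,1,2).

Reading off H_k = ker ∂_k / im ∂_{k+1}:

  H_0: rank C_0 − rank ∂_1 = 10 − 9 = 1, and the invariant factors of ∂_1 are all 1, so H_0 = Z.
  H_1: rank ker ∂_1 − rank ∂_2 = (30 − 9) − 20 = 1, and ∂_2 has invariant factor 2 > 1, so H_1 = Z ⊕ Z/2Z.
  H_2: rank ker ∂_2 − rank ∂_3 = (20 − 20) − 0 = 0, and there is no ∂_3, so H_2 = 0.

(K is a triangulation of the Klein bottle.)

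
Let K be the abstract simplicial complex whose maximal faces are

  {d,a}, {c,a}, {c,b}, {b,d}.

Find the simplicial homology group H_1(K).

Take the total order a < b < c < d on the vertex set. Then K (dimension 1) consists of the simplices:

  0-simplices (4): a, b, c, d
  1-simplices (4): ac, ad, bc, bd

so the chain groups are C_0 ≅ Z^4, C_1 ≅ Z^4.

Boundary ∂_1: C_1 → C_0 sends each edge [p,q] (with p < q) to q − p. For instance
  ∂ad = d − a.
The 4×4 boundary matrix has rank 3 and Smith normal form diag(1,1,1).

Computing H_k = (kernel of ∂_k) / (image of ∂_{k+1}):

  H_1: rank ker ∂_1 − rank ∂_2 = (4 − 3) − 0 = 1, and there is no ∂_2, so H_1 = Z.

(K is a triangulation of the circle S^1.)

H_1 ≅ Z.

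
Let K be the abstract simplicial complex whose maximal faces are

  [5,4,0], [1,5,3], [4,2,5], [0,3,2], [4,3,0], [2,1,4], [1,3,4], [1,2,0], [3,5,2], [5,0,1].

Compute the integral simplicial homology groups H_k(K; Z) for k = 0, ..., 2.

K has 6 vertices, 15 edges, 10 triangles.
rank ∂_0 = 0, rank ∂_1 = 5 ⇒ b_0 = 6 − 0 − 5 = 1; all invariant factors of ∂_1 are 1 so no torsion. So H_0 = Z.
rank ∂_1 = 5, rank ∂_2 = 10 ⇒ b_1 = 15 − 5 − 10 = 0; ∂_2 has invariant factor(s) [2] giving torsion. So H_1 = Z/2Z.
rank ∂_2 = 10, rank ∂_3 = 0 ⇒ b_2 = 10 − 10 − 0 = 0. So H_2 = 0.

H_0 = Z,  H_1 = Z/2Z,  H_2 = 0.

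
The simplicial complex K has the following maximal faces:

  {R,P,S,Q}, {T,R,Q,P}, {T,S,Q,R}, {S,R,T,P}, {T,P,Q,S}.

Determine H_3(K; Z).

H_3 = Z.

Order the vertices as P < Q < R < S < T. Listing each simplex with vertices in this order, K has dimension 3 with simplices:

  0-simplices (5): P, Q, R, S, T
  1-simplices (10): PQ, PR, PS, PT, QR, QS, QT, RS, RT, ST
  2-simplices (10): PQR, PQS, PQT, PRS, PRT, PST, QRS, QRT, QST, RST
  3-simplices (5): PQRS, PQRT, PQST, PRST, QRST

giving chain groups C_0 ≅ Z^5, C_1 ≅ Z^10, C_2 ≅ Z^10, C_3 ≅ Z^5.

∂_1: C_1 → C_0 is given by ∂[p,q] = [q] − [p]. For instance
  ∂ST = T − S.
The resulting 5×10 matrix has rank 4, and its Smith normal form has invariant factors (1,1,1,1).

The boundary map ∂_2: C_2 → C_1 sends each 2-simplex [p,q,r] to [q,r] − [p,r] + [p,q]. For instance
  ∂PQR = QR − PR + PQ,
  ∂PQT = QT − PT + PQ.
As a 10×10 matrix over Z this has rank 6, with invariant factors (1,1,1,1,1,1).

∂_3: C_3 → C_2 sends each 3-simplex σ to the alternating sum Σ_i (−1)^i (σ with its i-th vertex removed). For instance
  ∂PQRS = QRS − PRS + PQS − PQR,
  ∂PRST = RST − PST + PRT − PRS.
As a 10×5 matrix over Z this has rank 4, with invariant factors (1,1,1,1).

Computing H_k = (kernel of ∂_k) / (image of ∂_{k+1}):

  H_3: rank ker ∂_3 − rank ∂_4 = (5 − 4) − 0 = 1, and there is no ∂_4, so H_3 = Z.

(K is a triangulation of the 3-sphere S^3.)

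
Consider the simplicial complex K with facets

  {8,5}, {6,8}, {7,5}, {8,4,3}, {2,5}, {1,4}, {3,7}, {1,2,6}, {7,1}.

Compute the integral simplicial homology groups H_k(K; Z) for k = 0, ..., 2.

Fix the vertex order 1 < 2 < 3 < 4 < 5 < 6 < 7 < 8 and write every simplex with vertices in increasing order. Then dim K = 2 and the simplices of K are:

  0-simplices (8): [1], [2], [3], [4], [5], [6], [7], [8]
  1-simplices (13): [1,2], [1,4], [1,6], [1,7], [2,5], [2,6], [3,4], [3,7], [3,8], [4,8], [5,7], [5,8], [6,8]
  2-simplices (2): [1,2,6], [3,4,8]

giving chain groups C_0 ≅ Z^8, C_1 ≅ Z^13, C_2 ≅ Z^2.

∂_1: C_1 → C_0 maps an edge to its endpoints' difference, ∂[p,q] = q − p. For instance
  ∂[3,7] = [7] − [3].
As a 8×13 matrix over Z this has rank 7, with invariant factors (1,1,1,1,1,1,1).

Boundary ∂_2: C_2 → C_1 sends each 2-simplex [p,q,r] to [q,r] − [p,r] + [p,q]. For instance
  ∂[3,4,8] = [4,8] − [3,8] + [3,4],
  ∂[1,2,6] = [2,6] − [1,6] + [1,2].
The resulting 13×2 matrix has rank 2, and its Smith normal form has invariant factors (1,1).

Computing H_k = (kernel of ∂_k) / (image of ∂_{k+1}):

  H_0: rank C_0 − rank ∂_1 = 8 − 7 = 1, and the invariant factors of ∂_1 are all 1, so H_0 ≅ Z.
  H_1: rank ker ∂_1 − rank ∂_2 = (13 − 7) − 2 = 4, and the invariant factors of ∂_2 are all 1, so H_1 ≅ Z^4.
  H_2: rank ker ∂_2 − rank ∂_3 = (2 − 2) − 0 = 0, and there is no ∂_3, so H_2 ≅ 0.

H_0 ≅ Z,  H_1 ≅ Z^4,  H_2 = 0.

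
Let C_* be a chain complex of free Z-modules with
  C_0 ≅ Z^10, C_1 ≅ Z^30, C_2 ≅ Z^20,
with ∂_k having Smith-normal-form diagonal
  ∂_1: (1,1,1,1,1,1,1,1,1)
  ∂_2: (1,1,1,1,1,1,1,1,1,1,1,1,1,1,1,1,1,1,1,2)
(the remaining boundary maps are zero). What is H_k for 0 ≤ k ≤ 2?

H_0 ≅ Z,  H_1 ≅ Z ⊕ Z_2,  H_2 = 0.

H_0: b_0 = 10 − 0 − 9 = 1; torsion from ∂_1 factors > 1: none. So H_0 ≅ Z.
H_1: b_1 = 30 − 9 − 20 = 1; torsion from ∂_2 factors > 1: [2]. So H_1 ≅ Z ⊕ Z_2.
H_2: b_2 = 20 − 20 − 0 = 0; torsion from ∂_3 factors > 1: none. So H_2 ≅ 0.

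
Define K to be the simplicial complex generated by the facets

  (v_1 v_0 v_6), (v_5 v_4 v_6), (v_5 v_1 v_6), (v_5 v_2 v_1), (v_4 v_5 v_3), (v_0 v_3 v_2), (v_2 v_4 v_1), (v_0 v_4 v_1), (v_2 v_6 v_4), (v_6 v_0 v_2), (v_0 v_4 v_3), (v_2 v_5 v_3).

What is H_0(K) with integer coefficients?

Fix the vertex order v_0 < v_1 < v_2 < v_3 < v_4 < v_5 < v_6 and write every simplex with vertices in increasing order. Then dim K = 2 and the simplices of K are:

  0-simplices (7): [v_0], [v_1], [v_2], [v_3], [v_4], [v_5], [v_6]
  1-simplices (18): (18 of them)
  2-simplices (12): (12 of them)

giving chain groups C_0 ≅ Z^7, C_1 ≅ Z^18, C_2 ≅ Z^12.

∂_1: C_1 → C_0 is given by ∂[p,q] = [q] − [p]. For instance
  ∂[v_0,v_3] = [v_3] − [v_0].
As a 7×18 matrix over Z this has rank 6, with invariant factors (1,1,1,1,1,1).

Boundary ∂_2: C_2 → C_1 maps a triangle to the signed sum of its edges. For instance
  ∂[v_0,v_1,v_4] = [v_1,v_4] − [v_0,v_4] + [v_0,v_1],
  ∂[v_1,v_2,v_4] = [v_2,v_4] − [v_1,v_4] + [v_1,v_2].
As a 18×12 matrix over Z this has rank 12, with invariant factors (1,1,1,1,1,1,1,1,1,1,1,2).

From H_k ≅ ker(∂_k) / im(∂_{k+1}) we obtain:

  H_0: rank C_0 − rank ∂_1 = 7 − 6 = 1, and the invariant factors of ∂_1 are all 1, so H_0 ≅ Z.

H_0 ≅ Z.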